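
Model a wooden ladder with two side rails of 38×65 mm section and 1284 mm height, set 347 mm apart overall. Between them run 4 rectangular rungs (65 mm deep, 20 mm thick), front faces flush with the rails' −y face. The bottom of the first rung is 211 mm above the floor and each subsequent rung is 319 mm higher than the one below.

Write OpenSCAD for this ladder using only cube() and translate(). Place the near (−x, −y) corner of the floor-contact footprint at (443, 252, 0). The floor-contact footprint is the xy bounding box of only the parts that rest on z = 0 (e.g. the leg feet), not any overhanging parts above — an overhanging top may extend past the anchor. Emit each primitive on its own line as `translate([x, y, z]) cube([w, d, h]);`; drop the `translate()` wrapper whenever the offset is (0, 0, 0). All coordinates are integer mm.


translate([443, 252, 0]) cube([38, 65, 1284]);
translate([752, 252, 0]) cube([38, 65, 1284]);
translate([481, 252, 211]) cube([271, 65, 20]);
translate([481, 252, 530]) cube([271, 65, 20]);
translate([481, 252, 849]) cube([271, 65, 20]);
translate([481, 252, 1168]) cube([271, 65, 20]);


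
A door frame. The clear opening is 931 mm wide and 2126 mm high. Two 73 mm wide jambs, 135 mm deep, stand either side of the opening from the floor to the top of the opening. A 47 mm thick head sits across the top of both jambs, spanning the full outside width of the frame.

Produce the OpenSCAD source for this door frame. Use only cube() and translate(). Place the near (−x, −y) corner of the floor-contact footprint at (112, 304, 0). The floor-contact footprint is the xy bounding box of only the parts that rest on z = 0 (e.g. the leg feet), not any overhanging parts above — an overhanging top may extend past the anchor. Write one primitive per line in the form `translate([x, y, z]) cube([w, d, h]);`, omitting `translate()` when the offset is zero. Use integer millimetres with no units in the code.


translate([112, 304, 0]) cube([73, 135, 2126]);
translate([1116, 304, 0]) cube([73, 135, 2126]);
translate([112, 304, 2126]) cube([1077, 135, 47]);


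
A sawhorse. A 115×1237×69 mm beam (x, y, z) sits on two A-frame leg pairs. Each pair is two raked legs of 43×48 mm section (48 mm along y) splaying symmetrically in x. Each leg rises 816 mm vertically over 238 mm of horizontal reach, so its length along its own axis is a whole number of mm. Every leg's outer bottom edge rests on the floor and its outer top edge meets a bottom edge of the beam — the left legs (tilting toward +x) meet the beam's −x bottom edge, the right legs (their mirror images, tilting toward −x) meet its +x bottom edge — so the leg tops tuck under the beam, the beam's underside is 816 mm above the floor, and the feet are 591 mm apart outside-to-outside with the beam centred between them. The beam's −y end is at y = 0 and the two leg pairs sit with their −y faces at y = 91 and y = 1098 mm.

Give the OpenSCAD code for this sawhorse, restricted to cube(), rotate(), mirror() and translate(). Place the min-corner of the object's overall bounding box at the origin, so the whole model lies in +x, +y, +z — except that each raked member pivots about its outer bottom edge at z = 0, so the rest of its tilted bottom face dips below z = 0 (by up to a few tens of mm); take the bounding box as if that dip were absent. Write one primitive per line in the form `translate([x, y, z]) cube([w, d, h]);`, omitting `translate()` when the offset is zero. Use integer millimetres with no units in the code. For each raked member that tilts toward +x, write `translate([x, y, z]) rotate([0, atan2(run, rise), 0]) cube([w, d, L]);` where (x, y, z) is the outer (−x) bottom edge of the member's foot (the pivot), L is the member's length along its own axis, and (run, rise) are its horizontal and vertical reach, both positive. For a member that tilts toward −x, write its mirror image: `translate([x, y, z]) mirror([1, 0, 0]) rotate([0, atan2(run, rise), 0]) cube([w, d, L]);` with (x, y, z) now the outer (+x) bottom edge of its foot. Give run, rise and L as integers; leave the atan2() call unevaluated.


translate([238, 0, 816]) cube([115, 1237, 69]);
translate([0, 91, 0]) rotate([0, atan2(238, 816), 0]) cube([43, 48, 850]);
translate([591, 91, 0]) mirror([1, 0, 0]) rotate([0, atan2(238, 816), 0]) cube([43, 48, 850]);
translate([0, 1098, 0]) rotate([0, atan2(238, 816), 0]) cube([43, 48, 850]);
translate([591, 1098, 0]) mirror([1, 0, 0]) rotate([0, atan2(238, 816), 0]) cube([43, 48, 850]);


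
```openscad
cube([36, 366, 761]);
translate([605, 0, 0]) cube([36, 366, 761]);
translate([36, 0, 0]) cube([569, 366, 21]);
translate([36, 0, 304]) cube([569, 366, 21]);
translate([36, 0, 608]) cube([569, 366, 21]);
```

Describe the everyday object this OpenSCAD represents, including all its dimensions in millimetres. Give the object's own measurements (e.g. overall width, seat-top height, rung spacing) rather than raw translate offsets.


An open bookshelf. Two side panels, each 36 mm thick, 366 mm deep and 761 mm tall, stand 641 mm apart (outside-to-outside). Between them sit 3 shelves, each 21 mm thick and 366 mm deep, spanning the full gap between the sides. The bottom shelf rests on the floor (its underside at z = 0) and the clear gap between one shelf's top and the next shelf's underside is 283 mm.


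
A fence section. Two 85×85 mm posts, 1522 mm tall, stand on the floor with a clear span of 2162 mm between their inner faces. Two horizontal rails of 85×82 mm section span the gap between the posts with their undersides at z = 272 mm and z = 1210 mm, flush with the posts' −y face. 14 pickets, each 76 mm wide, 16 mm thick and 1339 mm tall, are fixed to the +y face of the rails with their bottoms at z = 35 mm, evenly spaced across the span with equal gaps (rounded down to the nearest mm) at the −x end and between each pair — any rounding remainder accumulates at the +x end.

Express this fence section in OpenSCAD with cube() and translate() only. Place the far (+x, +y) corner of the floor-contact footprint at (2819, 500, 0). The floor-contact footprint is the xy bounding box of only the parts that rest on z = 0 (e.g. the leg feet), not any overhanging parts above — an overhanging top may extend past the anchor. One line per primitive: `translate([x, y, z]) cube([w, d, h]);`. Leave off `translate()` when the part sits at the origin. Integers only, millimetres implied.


translate([487, 415, 0]) cube([85, 85, 1522]);
translate([2734, 415, 0]) cube([85, 85, 1522]);
translate([572, 415, 272]) cube([2162, 85, 82]);
translate([572, 415, 1210]) cube([2162, 85, 82]);
translate([645, 500, 35]) cube([76, 16, 1339]);
translate([794, 500, 35]) cube([76, 16, 1339]);
translate([943, 500, 35]) cube([76, 16, 1339]);
translate([1092, 500, 35]) cube([76, 16, 1339]);
translate([1241, 500, 35]) cube([76, 16, 1339]);
translate([1390, 500, 35]) cube([76, 16, 1339]);
translate([1539, 500, 35]) cube([76, 16, 1339]);
translate([1688, 500, 35]) cube([76, 16, 1339]);
translate([1837, 500, 35]) cube([76, 16, 1339]);
translate([1986, 500, 35]) cube([76, 16, 1339]);
translate([2135, 500, 35]) cube([76, 16, 1339]);
translate([2284, 500, 35]) cube([76, 16, 1339]);
translate([2433, 500, 35]) cube([76, 16, 1339]);
translate([2582, 500, 35]) cube([76, 16, 1339]);


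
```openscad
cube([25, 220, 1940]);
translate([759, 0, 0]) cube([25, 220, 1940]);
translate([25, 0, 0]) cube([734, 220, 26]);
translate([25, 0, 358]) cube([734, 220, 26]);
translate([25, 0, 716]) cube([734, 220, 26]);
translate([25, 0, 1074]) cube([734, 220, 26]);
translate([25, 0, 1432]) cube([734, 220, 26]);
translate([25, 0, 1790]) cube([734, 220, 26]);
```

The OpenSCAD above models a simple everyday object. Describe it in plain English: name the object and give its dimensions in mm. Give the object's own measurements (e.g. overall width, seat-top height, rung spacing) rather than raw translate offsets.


An open bookshelf. Two side panels, each 25 mm thick, 220 mm deep and 1940 mm tall, stand 784 mm apart (outside-to-outside). Between them sit 6 shelves, each 26 mm thick and 220 mm deep, spanning the full gap between the sides. The bottom shelf rests on the floor (its underside at z = 0) and the clear gap between one shelf's top and the next shelf's underside is 332 mm.


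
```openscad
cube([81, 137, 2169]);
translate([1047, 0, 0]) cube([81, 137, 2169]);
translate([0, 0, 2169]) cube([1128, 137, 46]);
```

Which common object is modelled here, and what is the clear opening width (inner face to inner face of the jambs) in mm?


A door frame. The clear opening width is 966 mm.

Two 2169 mm tall posts with a header on top — a door frame. The left jamb is 81 mm wide at x = 0; the right jamb starts at x = 1047. The clear opening is 1047 − 81 = 966 mm.


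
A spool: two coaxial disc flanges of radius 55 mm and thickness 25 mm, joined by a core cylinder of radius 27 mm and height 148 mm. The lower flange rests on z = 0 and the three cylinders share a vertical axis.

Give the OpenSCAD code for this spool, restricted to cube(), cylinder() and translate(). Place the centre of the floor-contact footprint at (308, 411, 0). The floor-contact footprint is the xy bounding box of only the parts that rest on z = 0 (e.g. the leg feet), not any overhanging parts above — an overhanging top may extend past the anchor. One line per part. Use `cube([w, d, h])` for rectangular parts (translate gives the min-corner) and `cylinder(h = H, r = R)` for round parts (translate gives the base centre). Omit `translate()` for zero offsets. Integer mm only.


translate([308, 411, 0]) cylinder(h = 25, r = 55);
translate([308, 411, 25]) cylinder(h = 148, r = 27);
translate([308, 411, 173]) cylinder(h = 25, r = 55);


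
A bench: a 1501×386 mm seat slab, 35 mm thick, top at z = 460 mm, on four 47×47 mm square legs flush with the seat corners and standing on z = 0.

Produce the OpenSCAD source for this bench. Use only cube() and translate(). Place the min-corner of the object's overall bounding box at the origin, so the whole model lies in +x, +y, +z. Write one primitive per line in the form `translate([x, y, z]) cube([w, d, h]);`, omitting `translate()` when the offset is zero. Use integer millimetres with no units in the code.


// leg_h = 460 − 35 = 425
translate([0, 0, 425]) cube([1501, 386, 35]);
cube([47, 47, 425]);
translate([0, 339, 0]) cube([47, 47, 425]);
translate([1454, 0, 0]) cube([47, 47, 425]);
translate([1454, 339, 0]) cube([47, 47, 425]);


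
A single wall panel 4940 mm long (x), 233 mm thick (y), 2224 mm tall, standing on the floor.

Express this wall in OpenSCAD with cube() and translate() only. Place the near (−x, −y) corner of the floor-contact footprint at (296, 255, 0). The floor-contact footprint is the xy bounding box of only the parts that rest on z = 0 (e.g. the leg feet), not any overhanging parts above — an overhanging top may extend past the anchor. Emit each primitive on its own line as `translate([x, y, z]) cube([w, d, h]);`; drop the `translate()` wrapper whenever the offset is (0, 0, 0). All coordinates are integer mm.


translate([296, 255, 0]) cube([4940, 233, 2224]);


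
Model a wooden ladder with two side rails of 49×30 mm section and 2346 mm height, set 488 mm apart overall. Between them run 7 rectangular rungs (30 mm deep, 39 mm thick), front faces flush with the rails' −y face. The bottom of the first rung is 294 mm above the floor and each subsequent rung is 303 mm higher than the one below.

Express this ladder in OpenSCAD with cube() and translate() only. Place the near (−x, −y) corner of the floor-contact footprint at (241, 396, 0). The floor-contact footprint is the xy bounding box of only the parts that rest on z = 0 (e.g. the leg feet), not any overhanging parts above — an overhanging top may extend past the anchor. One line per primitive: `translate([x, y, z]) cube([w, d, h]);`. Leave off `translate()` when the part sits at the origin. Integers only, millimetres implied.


translate([241, 396, 0]) cube([49, 30, 2346]);
translate([680, 396, 0]) cube([49, 30, 2346]);
translate([290, 396, 294]) cube([390, 30, 39]);
translate([290, 396, 597]) cube([390, 30, 39]);
translate([290, 396, 900]) cube([390, 30, 39]);
translate([290, 396, 1203]) cube([390, 30, 39]);
translate([290, 396, 1506]) cube([390, 30, 39]);
translate([290, 396, 1809]) cube([390, 30, 39]);
translate([290, 396, 2112]) cube([390, 30, 39]);


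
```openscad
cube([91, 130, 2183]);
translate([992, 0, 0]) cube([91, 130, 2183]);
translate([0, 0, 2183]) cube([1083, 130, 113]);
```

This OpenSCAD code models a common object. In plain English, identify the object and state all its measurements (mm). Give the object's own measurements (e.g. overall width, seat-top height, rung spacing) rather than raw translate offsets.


A door frame. The clear opening is 901 mm wide and 2183 mm high. Two 91 mm wide jambs, 130 mm deep, stand either side of the opening from the floor to the top of the opening. A 113 mm thick head sits across the top of both jambs, spanning the full outside width of the frame.


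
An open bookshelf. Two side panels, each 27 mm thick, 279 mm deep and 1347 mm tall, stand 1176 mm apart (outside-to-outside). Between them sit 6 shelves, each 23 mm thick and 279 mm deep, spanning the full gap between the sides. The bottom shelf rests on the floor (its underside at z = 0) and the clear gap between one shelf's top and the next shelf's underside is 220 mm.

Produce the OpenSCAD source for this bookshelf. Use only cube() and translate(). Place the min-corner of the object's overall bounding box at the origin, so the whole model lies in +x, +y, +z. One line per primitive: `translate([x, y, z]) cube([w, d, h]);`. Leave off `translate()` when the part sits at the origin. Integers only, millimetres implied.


cube([27, 279, 1347]);
translate([1149, 0, 0]) cube([27, 279, 1347]);
translate([27, 0, 0]) cube([1122, 279, 23]);
translate([27, 0, 243]) cube([1122, 279, 23]);
translate([27, 0, 486]) cube([1122, 279, 23]);
translate([27, 0, 729]) cube([1122, 279, 23]);
translate([27, 0, 972]) cube([1122, 279, 23]);
translate([27, 0, 1215]) cube([1122, 279, 23]);


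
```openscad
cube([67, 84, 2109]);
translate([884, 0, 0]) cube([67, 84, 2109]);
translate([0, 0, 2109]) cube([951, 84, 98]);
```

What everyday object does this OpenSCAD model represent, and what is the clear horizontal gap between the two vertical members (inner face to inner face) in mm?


A door frame. The clear opening width is 817 mm.

Two 2109 mm tall posts with a header on top — a door frame. The left jamb is 67 mm wide at x = 0; the right jamb starts at x = 884. The clear opening is 884 − 67 = 817 mm.


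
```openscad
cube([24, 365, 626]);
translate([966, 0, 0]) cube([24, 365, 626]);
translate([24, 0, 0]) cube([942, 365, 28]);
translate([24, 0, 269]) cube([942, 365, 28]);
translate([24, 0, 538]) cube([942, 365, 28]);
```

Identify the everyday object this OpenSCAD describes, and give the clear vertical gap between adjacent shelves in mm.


A bookshelf. The clear shelf gap is 241 mm.

Two tall side panels with 3 horizontal boards between them — a bookshelf. The first two shelf undersides are at z = 0 and z = 269; with shelf thickness 28, the clear gap is 269 − 0 − 28 = 241 mm.


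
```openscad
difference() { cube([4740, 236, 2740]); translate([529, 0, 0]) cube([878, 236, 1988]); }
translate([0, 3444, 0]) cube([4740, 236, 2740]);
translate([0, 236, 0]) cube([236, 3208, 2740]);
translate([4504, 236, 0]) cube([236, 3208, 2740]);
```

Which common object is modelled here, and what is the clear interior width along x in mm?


A single room. The interior width is 4268 mm.

Four walls enclosing a rectangle with a door in the front wall — a room. Outside width 4740 minus two 236 mm walls gives 4268 mm.


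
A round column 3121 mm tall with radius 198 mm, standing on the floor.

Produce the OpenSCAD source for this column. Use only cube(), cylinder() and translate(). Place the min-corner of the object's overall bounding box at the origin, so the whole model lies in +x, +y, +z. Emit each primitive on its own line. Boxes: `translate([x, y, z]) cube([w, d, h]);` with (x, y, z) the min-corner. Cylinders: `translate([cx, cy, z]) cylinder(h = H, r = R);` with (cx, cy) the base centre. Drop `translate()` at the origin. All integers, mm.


translate([198, 198, 0]) cylinder(h = 3121, r = 198);


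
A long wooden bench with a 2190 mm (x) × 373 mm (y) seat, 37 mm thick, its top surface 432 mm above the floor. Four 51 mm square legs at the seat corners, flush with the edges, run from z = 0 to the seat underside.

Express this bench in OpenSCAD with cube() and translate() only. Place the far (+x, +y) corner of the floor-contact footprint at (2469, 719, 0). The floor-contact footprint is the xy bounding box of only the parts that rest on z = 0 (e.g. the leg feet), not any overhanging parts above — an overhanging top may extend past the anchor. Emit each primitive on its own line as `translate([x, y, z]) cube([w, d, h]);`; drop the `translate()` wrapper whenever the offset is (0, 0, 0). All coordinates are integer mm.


translate([279, 346, 395]) cube([2190, 373, 37]);
translate([279, 346, 0]) cube([51, 51, 395]);
translate([279, 668, 0]) cube([51, 51, 395]);
translate([2418, 346, 0]) cube([51, 51, 395]);
translate([2418, 668, 0]) cube([51, 51, 395]);


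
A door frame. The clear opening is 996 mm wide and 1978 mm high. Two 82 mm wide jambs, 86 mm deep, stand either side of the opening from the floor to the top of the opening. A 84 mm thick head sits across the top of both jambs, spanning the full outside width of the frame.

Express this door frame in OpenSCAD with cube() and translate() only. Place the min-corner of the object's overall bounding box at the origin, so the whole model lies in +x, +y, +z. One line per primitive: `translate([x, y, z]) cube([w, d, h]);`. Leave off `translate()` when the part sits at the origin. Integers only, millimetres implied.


cube([82, 86, 1978]);
translate([1078, 0, 0]) cube([82, 86, 1978]);
translate([0, 0, 1978]) cube([1160, 86, 84]);


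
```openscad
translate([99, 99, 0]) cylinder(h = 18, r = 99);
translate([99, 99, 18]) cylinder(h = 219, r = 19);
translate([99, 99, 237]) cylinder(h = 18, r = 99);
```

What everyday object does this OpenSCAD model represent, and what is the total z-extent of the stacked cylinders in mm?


A spool. The overall height is 255 mm.

Three coaxial cylinders, large–small–large — a spool. Two 18 mm flanges and a 219 mm core give 18 + 219 + 18 = 255 mm.


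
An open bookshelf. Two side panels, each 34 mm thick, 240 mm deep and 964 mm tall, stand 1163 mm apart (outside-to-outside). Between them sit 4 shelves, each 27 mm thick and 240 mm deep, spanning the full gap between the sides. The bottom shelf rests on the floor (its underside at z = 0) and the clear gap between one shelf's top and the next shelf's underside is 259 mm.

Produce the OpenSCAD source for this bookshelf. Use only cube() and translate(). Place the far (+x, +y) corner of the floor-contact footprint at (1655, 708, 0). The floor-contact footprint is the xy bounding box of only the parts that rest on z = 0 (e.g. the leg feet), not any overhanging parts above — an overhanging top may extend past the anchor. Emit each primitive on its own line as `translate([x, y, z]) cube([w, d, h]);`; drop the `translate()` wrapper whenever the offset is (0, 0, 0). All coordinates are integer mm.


translate([492, 468, 0]) cube([34, 240, 964]);
translate([1621, 468, 0]) cube([34, 240, 964]);
translate([526, 468, 0]) cube([1095, 240, 27]);
translate([526, 468, 286]) cube([1095, 240, 27]);
translate([526, 468, 572]) cube([1095, 240, 27]);
translate([526, 468, 858]) cube([1095, 240, 27]);


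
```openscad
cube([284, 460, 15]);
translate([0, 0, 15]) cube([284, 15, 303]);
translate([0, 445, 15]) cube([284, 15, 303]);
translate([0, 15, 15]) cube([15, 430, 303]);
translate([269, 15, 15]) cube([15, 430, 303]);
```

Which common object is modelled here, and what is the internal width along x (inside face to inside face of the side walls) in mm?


An open box. The internal width is 254 mm.

A 284×460 base slab with four walls standing on it — an open box. The base is 284 mm wide and the walls are 15 mm thick, so the internal width is 284 − 2 × 15 = 254 mm.


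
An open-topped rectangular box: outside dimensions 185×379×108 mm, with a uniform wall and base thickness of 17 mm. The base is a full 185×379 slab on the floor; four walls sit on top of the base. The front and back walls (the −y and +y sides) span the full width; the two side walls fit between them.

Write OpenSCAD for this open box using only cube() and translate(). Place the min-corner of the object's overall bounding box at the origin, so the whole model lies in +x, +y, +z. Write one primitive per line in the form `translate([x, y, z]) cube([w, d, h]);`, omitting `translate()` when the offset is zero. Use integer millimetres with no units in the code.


cube([185, 379, 17]);
translate([0, 0, 17]) cube([185, 17, 91]);
translate([0, 362, 17]) cube([185, 17, 91]);
translate([0, 17, 17]) cube([17, 345, 91]);
translate([168, 17, 17]) cube([17, 345, 91]);


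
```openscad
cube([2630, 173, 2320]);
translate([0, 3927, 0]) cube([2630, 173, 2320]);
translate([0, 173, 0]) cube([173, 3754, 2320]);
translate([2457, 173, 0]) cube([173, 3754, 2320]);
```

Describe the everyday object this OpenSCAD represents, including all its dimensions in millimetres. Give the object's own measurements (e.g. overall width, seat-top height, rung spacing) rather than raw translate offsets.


The wall frame of a small rectangular building: four walls, each 2320 mm tall and 173 mm thick, enclosing a footprint 2630 mm (x) by 4100 mm (y) outside-to-outside, with no floor or roof. The front and back walls (the −y and +y sides) span the full width; the two side walls fit between them.


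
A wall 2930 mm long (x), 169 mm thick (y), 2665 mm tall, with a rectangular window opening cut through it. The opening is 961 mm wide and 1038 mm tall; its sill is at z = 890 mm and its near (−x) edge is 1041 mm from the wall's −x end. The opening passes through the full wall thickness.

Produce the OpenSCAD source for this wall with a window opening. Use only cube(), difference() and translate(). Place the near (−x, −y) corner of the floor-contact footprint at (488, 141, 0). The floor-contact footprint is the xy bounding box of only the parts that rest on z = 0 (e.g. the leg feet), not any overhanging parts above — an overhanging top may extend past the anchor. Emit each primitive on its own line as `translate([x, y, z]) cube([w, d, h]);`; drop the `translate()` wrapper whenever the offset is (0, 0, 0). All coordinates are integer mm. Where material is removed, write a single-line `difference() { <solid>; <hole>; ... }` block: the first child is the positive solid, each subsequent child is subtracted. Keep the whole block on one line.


difference() { translate([488, 141, 0]) cube([2930, 169, 2665]); translate([1529, 141, 890]) cube([961, 169, 1038]); }


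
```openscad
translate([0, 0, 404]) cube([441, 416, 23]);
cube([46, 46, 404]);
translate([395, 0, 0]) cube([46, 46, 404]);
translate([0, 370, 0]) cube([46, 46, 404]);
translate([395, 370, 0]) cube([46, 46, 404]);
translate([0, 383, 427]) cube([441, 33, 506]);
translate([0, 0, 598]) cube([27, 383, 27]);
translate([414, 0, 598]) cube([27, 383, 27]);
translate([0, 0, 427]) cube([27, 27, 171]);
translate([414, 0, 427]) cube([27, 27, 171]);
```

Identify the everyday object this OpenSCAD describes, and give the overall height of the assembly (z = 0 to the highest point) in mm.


A chair. The overall height is 933 mm.

A slab on four corner posts with a tall panel at the back — a chair. The seat slab sits at z = 404 with thickness 23, and the 506 mm backrest starts at the seat top, so the overall height is 404 + 23 + 506 = 933 mm.


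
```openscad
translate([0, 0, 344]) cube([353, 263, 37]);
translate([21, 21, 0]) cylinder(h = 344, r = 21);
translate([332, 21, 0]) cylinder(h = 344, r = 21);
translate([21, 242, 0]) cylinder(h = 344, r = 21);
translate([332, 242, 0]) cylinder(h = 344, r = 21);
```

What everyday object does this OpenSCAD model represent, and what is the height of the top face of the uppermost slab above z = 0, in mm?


A stool. The seat height is 381 mm.

A 353×263×37 slab at z = 344 on four corner cylinders — a stool. The seat top is 344 + 37 = 381 mm.


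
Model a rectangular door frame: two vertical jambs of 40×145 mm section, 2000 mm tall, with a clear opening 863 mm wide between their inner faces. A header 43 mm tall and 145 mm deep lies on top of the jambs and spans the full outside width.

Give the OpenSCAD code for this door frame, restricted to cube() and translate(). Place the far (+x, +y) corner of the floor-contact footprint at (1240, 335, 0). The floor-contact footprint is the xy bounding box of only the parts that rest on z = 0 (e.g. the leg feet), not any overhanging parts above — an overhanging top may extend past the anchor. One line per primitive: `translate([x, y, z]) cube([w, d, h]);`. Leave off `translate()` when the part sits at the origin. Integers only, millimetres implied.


translate([297, 190, 0]) cube([40, 145, 2000]);
translate([1200, 190, 0]) cube([40, 145, 2000]);
translate([297, 190, 2000]) cube([943, 145, 43]);


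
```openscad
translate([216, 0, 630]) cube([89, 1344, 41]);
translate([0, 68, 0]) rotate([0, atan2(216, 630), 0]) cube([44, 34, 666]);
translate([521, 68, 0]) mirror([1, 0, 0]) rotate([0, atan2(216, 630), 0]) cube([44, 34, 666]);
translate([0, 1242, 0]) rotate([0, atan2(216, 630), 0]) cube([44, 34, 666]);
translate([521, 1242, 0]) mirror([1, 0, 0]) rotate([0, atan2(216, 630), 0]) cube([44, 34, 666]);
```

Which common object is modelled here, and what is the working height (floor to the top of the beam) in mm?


A sawhorse. The overall height is 671 mm.

A beam across two mirrored pairs of raked legs — a sawhorse. The beam's underside is at z = 630 (matching the legs' vertical rise in atan2(216, 630)) and the beam is 41 mm tall, so its top is at 630 + 41 = 671 mm. The raked legs top out at the beam's underside, so that is the highest point.


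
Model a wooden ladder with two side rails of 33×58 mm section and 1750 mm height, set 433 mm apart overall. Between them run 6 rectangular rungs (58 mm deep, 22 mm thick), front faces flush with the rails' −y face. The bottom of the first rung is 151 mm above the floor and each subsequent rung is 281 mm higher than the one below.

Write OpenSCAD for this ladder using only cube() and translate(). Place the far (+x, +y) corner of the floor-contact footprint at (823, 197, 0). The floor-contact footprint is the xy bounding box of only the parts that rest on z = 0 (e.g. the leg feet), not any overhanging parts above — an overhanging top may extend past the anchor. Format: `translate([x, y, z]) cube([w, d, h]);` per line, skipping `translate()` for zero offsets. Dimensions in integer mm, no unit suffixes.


translate([390, 139, 0]) cube([33, 58, 1750]);
translate([790, 139, 0]) cube([33, 58, 1750]);
translate([423, 139, 151]) cube([367, 58, 22]);
translate([423, 139, 432]) cube([367, 58, 22]);
translate([423, 139, 713]) cube([367, 58, 22]);
translate([423, 139, 994]) cube([367, 58, 22]);
translate([423, 139, 1275]) cube([367, 58, 22]);
translate([423, 139, 1556]) cube([367, 58, 22]);


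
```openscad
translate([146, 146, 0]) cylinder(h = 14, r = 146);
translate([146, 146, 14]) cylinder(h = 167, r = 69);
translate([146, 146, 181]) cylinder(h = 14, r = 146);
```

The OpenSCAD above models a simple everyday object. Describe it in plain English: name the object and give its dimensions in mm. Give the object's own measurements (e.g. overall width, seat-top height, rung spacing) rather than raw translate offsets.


A spool: two coaxial disc flanges of radius 146 mm and thickness 14 mm, joined by a core cylinder of radius 69 mm and height 167 mm. The lower flange rests on z = 0 and the three cylinders share a vertical axis.


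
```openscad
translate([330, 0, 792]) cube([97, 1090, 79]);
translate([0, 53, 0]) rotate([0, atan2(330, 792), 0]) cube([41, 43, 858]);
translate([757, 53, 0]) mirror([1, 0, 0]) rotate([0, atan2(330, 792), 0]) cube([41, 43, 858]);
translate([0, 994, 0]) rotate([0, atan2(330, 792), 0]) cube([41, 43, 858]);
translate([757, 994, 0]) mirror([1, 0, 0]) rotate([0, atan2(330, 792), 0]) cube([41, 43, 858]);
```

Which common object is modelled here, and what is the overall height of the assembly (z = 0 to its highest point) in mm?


A sawhorse. The overall height is 871 mm.

A beam across two mirrored pairs of raked legs — a sawhorse. The beam's underside is at z = 792 (matching the legs' vertical rise in atan2(330, 792)) and the beam is 79 mm tall, so its top is at 792 + 79 = 871 mm. The raked legs top out at the beam's underside, so that is the highest point.


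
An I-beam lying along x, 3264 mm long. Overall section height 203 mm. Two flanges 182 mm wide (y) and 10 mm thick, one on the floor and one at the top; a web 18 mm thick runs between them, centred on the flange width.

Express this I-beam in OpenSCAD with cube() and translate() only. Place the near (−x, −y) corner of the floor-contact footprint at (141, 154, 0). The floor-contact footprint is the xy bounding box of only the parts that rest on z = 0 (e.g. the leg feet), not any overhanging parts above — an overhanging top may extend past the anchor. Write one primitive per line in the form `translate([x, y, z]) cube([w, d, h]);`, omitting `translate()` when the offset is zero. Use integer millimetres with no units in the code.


translate([141, 154, 0]) cube([3264, 182, 10]);
translate([141, 236, 10]) cube([3264, 18, 183]);
translate([141, 154, 193]) cube([3264, 182, 10]);


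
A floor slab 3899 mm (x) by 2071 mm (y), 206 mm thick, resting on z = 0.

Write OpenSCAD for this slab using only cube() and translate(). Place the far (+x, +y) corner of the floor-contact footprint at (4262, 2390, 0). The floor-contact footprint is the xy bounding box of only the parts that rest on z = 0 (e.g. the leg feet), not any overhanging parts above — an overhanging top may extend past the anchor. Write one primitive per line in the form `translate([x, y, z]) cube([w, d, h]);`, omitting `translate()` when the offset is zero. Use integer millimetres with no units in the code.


translate([363, 319, 0]) cube([3899, 2071, 206]);


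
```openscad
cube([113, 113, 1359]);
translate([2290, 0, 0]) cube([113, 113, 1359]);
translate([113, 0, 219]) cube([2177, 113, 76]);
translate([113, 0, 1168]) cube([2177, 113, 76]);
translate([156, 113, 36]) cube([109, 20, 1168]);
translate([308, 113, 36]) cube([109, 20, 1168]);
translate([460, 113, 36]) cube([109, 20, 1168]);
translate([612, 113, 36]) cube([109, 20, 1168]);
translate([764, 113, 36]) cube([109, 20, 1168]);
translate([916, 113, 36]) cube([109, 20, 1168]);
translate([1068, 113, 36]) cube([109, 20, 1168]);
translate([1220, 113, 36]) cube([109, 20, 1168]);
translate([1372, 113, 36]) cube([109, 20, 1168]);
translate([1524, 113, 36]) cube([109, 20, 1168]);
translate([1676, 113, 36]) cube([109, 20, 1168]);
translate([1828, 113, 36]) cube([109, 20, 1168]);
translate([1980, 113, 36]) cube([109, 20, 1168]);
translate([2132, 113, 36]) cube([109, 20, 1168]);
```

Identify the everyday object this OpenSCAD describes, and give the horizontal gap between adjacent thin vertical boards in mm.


A fence section. The picket gap is 43 mm.

Two posts, two rails, 14 pickets — a fence section. Span 2177 mm holds 14 pickets of 109 mm with 15 equal gaps: ⌊(2177 − 14·109) / 15⌋ = 43 mm.


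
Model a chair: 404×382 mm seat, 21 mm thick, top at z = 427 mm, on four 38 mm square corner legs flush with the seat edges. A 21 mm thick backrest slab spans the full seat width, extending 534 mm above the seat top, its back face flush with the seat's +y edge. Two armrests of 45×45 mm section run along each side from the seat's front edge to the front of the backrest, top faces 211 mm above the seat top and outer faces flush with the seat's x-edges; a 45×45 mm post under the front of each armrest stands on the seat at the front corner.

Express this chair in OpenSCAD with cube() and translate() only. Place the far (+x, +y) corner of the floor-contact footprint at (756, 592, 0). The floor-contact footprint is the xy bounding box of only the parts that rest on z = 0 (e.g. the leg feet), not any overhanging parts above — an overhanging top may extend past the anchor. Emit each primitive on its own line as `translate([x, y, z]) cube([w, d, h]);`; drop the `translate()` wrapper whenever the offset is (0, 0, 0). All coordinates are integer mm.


translate([352, 210, 406]) cube([404, 382, 21]);
translate([352, 210, 0]) cube([38, 38, 406]);
translate([718, 210, 0]) cube([38, 38, 406]);
translate([352, 554, 0]) cube([38, 38, 406]);
translate([718, 554, 0]) cube([38, 38, 406]);
translate([352, 571, 427]) cube([404, 21, 534]);
translate([352, 210, 593]) cube([45, 361, 45]);
translate([711, 210, 593]) cube([45, 361, 45]);
translate([352, 210, 427]) cube([45, 45, 166]);
translate([711, 210, 427]) cube([45, 45, 166]);


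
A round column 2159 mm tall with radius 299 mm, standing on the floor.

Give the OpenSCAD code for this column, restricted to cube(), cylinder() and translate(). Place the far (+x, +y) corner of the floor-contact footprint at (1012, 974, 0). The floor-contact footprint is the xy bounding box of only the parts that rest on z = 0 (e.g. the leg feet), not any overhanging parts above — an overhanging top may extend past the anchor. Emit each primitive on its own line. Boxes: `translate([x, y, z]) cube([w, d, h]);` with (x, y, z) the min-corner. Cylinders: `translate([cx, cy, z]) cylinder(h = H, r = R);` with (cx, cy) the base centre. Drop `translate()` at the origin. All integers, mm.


translate([713, 675, 0]) cylinder(h = 2159, r = 299);


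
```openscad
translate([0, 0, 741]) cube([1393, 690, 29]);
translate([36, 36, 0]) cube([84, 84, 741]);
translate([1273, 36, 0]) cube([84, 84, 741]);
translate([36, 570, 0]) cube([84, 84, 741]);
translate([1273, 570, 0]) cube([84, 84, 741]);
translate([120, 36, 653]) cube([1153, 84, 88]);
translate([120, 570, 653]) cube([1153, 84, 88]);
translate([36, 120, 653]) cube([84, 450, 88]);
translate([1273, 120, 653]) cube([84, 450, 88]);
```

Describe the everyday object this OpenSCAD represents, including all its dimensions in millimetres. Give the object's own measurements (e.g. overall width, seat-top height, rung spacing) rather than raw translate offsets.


A table: top 1393 mm (x) × 690 mm (y), 29 mm thick, upper face at z = 770 mm, on four 84×84 mm square legs, each inset 36 mm from the nearest pair of top edges from z = 0 to the bottom of the top. Four apron rails, 84 mm thick and 88 mm tall, run between adjacent legs with their top edges flush with the underside of the top and their outer faces flush with the legs' outer faces.


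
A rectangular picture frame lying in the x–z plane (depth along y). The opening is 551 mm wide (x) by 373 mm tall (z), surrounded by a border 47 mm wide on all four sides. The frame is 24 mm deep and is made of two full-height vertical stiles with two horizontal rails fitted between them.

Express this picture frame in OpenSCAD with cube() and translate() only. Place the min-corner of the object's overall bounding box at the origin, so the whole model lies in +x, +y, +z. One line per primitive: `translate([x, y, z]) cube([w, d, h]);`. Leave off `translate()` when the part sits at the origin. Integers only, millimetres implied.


cube([47, 24, 467]);
translate([598, 0, 0]) cube([47, 24, 467]);
translate([47, 0, 0]) cube([551, 24, 47]);
translate([47, 0, 420]) cube([551, 24, 47]);


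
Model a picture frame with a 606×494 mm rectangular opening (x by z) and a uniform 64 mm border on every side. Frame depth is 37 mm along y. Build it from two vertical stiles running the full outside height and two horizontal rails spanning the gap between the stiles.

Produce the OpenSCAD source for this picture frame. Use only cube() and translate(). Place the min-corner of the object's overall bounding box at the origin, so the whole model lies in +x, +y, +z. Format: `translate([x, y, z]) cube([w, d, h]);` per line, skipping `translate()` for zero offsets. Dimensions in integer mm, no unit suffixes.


cube([64, 37, 622]);
translate([670, 0, 0]) cube([64, 37, 622]);
translate([64, 0, 0]) cube([606, 37, 64]);
translate([64, 0, 558]) cube([606, 37, 64]);


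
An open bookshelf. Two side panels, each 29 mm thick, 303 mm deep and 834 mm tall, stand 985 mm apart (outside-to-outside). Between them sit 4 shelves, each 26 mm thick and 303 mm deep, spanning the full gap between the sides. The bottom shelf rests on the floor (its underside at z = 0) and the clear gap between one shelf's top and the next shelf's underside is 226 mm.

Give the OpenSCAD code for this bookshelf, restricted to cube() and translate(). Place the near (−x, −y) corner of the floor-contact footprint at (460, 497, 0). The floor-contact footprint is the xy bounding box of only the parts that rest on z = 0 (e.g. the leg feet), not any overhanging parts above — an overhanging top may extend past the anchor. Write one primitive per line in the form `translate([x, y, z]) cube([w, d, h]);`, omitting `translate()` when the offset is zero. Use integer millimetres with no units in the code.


translate([460, 497, 0]) cube([29, 303, 834]);
translate([1416, 497, 0]) cube([29, 303, 834]);
translate([489, 497, 0]) cube([927, 303, 26]);
translate([489, 497, 252]) cube([927, 303, 26]);
translate([489, 497, 504]) cube([927, 303, 26]);
translate([489, 497, 756]) cube([927, 303, 26]);


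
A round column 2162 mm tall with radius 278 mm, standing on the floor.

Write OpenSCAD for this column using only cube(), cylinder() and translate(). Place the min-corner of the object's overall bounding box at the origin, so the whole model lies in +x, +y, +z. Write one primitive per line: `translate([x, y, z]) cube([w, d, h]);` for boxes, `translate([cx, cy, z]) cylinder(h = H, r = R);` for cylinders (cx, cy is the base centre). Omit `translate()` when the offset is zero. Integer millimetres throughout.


translate([278, 278, 0]) cylinder(h = 2162, r = 278);


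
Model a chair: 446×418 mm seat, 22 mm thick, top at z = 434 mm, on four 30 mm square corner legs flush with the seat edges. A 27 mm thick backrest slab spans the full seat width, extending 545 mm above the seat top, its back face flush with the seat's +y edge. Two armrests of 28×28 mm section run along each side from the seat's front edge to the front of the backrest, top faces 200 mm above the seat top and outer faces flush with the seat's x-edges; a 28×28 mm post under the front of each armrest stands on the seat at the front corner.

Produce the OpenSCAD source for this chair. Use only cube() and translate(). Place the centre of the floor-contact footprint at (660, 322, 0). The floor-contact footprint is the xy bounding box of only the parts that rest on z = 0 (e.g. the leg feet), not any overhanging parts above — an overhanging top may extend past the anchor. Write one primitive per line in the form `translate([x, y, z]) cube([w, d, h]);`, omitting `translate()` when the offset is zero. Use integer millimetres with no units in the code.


translate([437, 113, 412]) cube([446, 418, 22]);
translate([437, 113, 0]) cube([30, 30, 412]);
translate([853, 113, 0]) cube([30, 30, 412]);
translate([437, 501, 0]) cube([30, 30, 412]);
translate([853, 501, 0]) cube([30, 30, 412]);
translate([437, 504, 434]) cube([446, 27, 545]);
translate([437, 113, 606]) cube([28, 391, 28]);
translate([855, 113, 606]) cube([28, 391, 28]);
translate([437, 113, 434]) cube([28, 28, 172]);
translate([855, 113, 434]) cube([28, 28, 172]);


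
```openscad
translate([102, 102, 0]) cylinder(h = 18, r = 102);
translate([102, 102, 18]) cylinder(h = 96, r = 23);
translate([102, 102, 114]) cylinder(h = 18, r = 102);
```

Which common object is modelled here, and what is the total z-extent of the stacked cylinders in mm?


A spool. The overall height is 132 mm.

Three coaxial cylinders, large–small–large — a spool. Two 18 mm flanges and a 96 mm core give 18 + 96 + 18 = 132 mm.
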